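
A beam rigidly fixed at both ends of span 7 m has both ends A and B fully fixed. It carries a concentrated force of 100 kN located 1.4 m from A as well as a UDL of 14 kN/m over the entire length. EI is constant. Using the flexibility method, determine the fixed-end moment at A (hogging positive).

Take the two fixed-end moments M_A, M_B as redundants; the released structure is the simple span AB.
On the primary (simply-supported) span, the end slopes from the loading are:
  at A: point load 100 at a = 1.4: Pab(L + b)/(6LEI) = 235.2/EI
  at B: point load 100 at a = 1.4: Pab(L + a)/(6LEI) = 156.8/EI
  at A: UDL 14: wL³/(24EI) = 200.1/EI
  at B: UDL 14: wL³/(24EI) = 200.1/EI
  θ_A0 = 435.3/EI,  θ_B0 = 356.9/EI
Flexibility coefficients: a unit moment at one end gives L/(3EI) there and L/(6EI) at the far end, so f₁₁ = f₂₂ = 2.333/EI and f₁₂ = f₂₁ = 1.167/EI.
Compatibility — zero rotation at each built-in end:
  2.333 M_A + 1.167 M_B = 435.3
  1.167 M_A + 2.333 M_B = 356.9
Solving the pair gives M_A = 146.8 kN·m and M_B = 79.57 kN·m (hogging).

M_A = 146.8 kN·m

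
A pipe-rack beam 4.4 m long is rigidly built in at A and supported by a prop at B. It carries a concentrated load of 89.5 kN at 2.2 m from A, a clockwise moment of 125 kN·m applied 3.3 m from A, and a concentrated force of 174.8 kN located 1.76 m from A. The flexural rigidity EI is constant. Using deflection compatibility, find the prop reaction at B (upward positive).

R_B = 104.3 kN

Remove the prop at B; the released (primary) structure is a cantilever built in at A.
Deflection at B on the released cantilever, summing each load's contribution:
  point load 89.5 at a = 2.2: Pa²(3L − a)/(6EI) = 794.2/EI
  clockwise couple 125 at a = 3.3: M₀a(2L − a)/(2EI) = 1134/EI
  point load 174.8 at a = 1.76: Pa²(3L − a)/(6EI) = 1032/EI
  δ_0 = 2961/EI
Flexibility coefficient — unit upward force at B: δ_{BB} = L³/(3EI) = 28.39/EI.
Compatibility at B: δ_0 − R_B·δ_{BB} = 0, so R_B = 2961/28.39 = 104.3 kN.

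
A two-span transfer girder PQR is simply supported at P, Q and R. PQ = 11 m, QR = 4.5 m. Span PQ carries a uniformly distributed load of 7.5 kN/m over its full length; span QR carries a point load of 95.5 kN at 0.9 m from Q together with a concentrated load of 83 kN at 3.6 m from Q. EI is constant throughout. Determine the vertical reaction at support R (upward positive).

R_R = 61.3 kN

Release continuity at Q by inserting a hinge; the redundant is the internal moment M_Q. The primary structure is two simply-supported spans PQ and QR.
End slopes at the hinge Q, treating each span as simply supported:
  span PQ: UDL 7.5: wL³/(24EI) = 415.9/EI
  span QR: point load 95.5 at a = 0.9: Pab(L + b)/(6LEI) = 92.83/EI
  span QR: point load 83 at a = 3.6: Pab(L + b)/(6LEI) = 53.78/EI
  relative rotation θ_0 = (415.9 + 146.6)/EI = 562.5/EI
A unit hogging moment at Q produces rotation L₁/(3EI) + L₂/(3EI) = 5.167/EI.
Compatibility: M_Q·(L₁+L₂)/(3EI) = θ_0, giving M_Q = 108.9 kN·m (hogging).
Span QR, ΣM about R: R_Q^{QR}·4.5 = 418.5 + 108.9, so R_Q^{QR} = 117.2 kN and R_R = 178.5 − 117.2 = 61.3 kN.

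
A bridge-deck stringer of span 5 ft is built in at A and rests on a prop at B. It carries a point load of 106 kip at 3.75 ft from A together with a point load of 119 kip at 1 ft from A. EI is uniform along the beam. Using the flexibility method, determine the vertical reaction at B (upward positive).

R_B = 73.74 kip

Take the reaction at B as the redundant and release it; the primary structure is a cantilever fixed at A.
Primary-structure tip deflection at B by superposition:
  point load 106 at a = 3.75: Pa²(3L − a)/(6EI) = 2795/EI
  point load 119 at a = 1: Pa²(3L − a)/(6EI) = 277.7/EI
  δ_0 = 3073/EI
Tip deflection under a unit load at B: L³/(3EI) = 41.67/EI.
Compatibility at B: δ_0 − R_B·δ_{BB} = 0, so R_B = 3073/41.67 = 73.74 kip.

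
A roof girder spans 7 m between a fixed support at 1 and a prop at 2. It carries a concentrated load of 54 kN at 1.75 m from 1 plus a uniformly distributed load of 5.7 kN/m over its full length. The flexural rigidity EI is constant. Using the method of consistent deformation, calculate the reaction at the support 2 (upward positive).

Choose R_2 as the redundant. The primary structure is the cantilever fixed at 1.
Free-end deflection of the primary structure under the applied loading (downward +):
  point load 54 at a = 1.75: Pa²(3L − a)/(6EI) = 530.6/EI
  UDL 5.7: wL⁴/(8EI) = 1711/EI
  δ_0 = 2241/EI
Tip deflection under a unit load at 2: L³/(3EI) = 114.3/EI.
Compatibility at 2: δ_0 − R_2·δ_{22} = 0, so R_2 = 2241/114.3 = 19.6 kN.

R_2 = 19.6 kN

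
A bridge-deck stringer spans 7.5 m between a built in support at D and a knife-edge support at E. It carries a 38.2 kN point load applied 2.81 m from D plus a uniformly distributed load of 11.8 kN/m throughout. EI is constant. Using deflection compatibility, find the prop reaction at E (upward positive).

R_E = 40.23 kN

Release the roller at E. Primary structure: cantilever fixed at D.
Free-end deflection of the primary structure under the applied loading (downward +):
  point load 38.2 at a = 2.81: Pa²(3L − a)/(6EI) = 989.9/EI
  UDL 11.8: wL⁴/(8EI) = 4667/EI
  δ_0 = 5657/EI
Tip deflection under a unit load at E: L³/(3EI) = 140.6/EI.
Compatibility at E: δ_0 − R_E·δ_{EE} = 0, so R_E = 5657/140.6 = 40.23 kN.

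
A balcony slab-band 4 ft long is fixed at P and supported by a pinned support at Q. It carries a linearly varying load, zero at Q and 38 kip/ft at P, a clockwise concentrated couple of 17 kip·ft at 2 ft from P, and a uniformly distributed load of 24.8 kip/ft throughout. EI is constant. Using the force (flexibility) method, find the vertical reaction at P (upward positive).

R_P = 118 kip

Release the roller at Q. Primary structure: cantilever fixed at P.
Deflection at Q on the released cantilever, summing each load's contribution:
  triangular load, peak 38 at the fixed end: w₀L⁴/(30EI) = 324.3/EI
  clockwise couple 17 at a = 2: M₀a(2L − a)/(2EI) = 102/EI
  UDL 24.8: wL⁴/(8EI) = 793.6/EI
  δ_0 = 1220/EI
Tip deflection under a unit load at Q: L³/(3EI) = 21.33/EI.
Compatibility at Q: δ_0 − R_Q·δ_{QQ} = 0, so R_Q = 1220/21.33 = 57.18 kip.
Vertical equilibrium: R_P = ΣP − R_Q = 175.2 − 57.18 = 118 kip.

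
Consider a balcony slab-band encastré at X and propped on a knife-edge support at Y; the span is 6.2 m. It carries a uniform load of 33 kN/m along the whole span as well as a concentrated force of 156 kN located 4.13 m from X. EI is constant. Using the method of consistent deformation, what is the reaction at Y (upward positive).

Remove the prop at Y; the released (primary) structure is a cantilever built in at X.
Primary-structure tip deflection at Y by superposition:
  UDL 33: wL⁴/(8EI) = 6095/EI
  point load 156 at a = 4.13: Pa²(3L − a)/(6EI) = 6417/EI
  δ_0 = 12512/EI
Tip deflection under a unit load at Y: L³/(3EI) = 79.44/EI.
The prop prevents deflection at Y: R_Y = δ_0/δ_{YY} = 12512/79.44 = 157.5 kN.

R_Y = 157.5 kN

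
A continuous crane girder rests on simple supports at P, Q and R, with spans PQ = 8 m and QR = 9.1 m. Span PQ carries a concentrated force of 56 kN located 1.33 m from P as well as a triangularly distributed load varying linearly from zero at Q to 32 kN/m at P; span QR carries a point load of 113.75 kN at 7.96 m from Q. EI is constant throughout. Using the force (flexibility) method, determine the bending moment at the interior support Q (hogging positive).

M_Q = 106.8 kN·m

Insert a hinge at Q; M_Q is the redundant, and each span becomes simply supported.
Rotations at Q on the released spans (each span's end-slope, ×1/EI):
  span PQ: point load 56 at a = 1.33: Pab(L + a)/(6LEI) = 96.56/EI
  span PQ: triangular load, peak 32: 7w₀L³/(360EI) = 318.6/EI
  span QR: point load 113.75 at a = 7.96: Pab(L + b)/(6LEI) = 193.6/EI
  relative rotation θ_0 = (415.1 + 193.6)/EI = 608.7/EI
A unit hogging moment at Q produces rotation L₁/(3EI) + L₂/(3EI) = 5.7/EI.
Slope continuity at Q: θ_0 = M_Q·5.7/EI, so M_Q = 608.7/5.7 = 106.8 kN·m (hogging).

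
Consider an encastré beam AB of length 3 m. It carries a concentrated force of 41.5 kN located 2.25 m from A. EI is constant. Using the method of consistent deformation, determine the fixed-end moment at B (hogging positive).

Release both end moments; the primary structure is a simply-supported span AB with redundants M_A and M_B.
On the primary (simply-supported) span, the end slopes from the loading are:
  at A: point load 41.5 at a = 2.25: Pab(L + b)/(6LEI) = 14.59/EI
  at B: point load 41.5 at a = 2.25: Pab(L + a)/(6LEI) = 20.43/EI
  θ_A0 = 14.59/EI,  θ_B0 = 20.43/EI
Flexibility coefficients: a unit moment at one end gives L/(3EI) there and L/(6EI) at the far end, so f₁₁ = f₂₂ = 1/EI and f₁₂ = f₂₁ = 0.5/EI.
Compatibility — zero rotation at each built-in end:
  1 M_A + 0.5 M_B = 14.59
  0.5 M_A + 1 M_B = 20.43
Solving the pair gives M_A = 5.836 kN·m and M_B = 17.51 kN·m (hogging).

M_B = 17.51 kN·m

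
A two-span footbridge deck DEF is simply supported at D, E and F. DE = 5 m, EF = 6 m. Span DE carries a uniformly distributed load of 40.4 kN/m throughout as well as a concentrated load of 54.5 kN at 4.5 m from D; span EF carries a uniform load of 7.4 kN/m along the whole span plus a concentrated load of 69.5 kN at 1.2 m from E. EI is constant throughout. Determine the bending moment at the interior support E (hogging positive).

M_E = 118.9 kN·m

Insert a hinge at E; M_E is the redundant, and each span becomes simply supported.
Rotations at E on the released spans (each span's end-slope, ×1/EI):
  span DE: UDL 40.4: wL³/(24EI) = 210.4/EI
  span DE: point load 54.5 at a = 4.5: Pab(L + a)/(6LEI) = 38.83/EI
  span EF: UDL 7.4: wL³/(24EI) = 66.6/EI
  span EF: point load 69.5 at a = 1.2: Pab(L + b)/(6LEI) = 120.1/EI
  relative rotation θ_0 = (249.2 + 186.7)/EI = 435.9/EI
A unit hogging moment at E produces rotation L₁/(3EI) + L₂/(3EI) = 3.667/EI.
Slope continuity at E: θ_0 = M_E·3.667/EI, so M_E = 435.9/3.667 = 118.9 kN·m (hogging).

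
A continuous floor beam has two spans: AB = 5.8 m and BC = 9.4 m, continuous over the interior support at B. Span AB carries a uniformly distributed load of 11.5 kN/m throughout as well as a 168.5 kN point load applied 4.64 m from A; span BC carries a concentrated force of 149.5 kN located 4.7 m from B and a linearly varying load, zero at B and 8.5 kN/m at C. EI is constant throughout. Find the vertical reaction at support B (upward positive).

R_B = 329.3 kN

Insert a hinge at B; M_B is the redundant, and each span becomes simply supported.
Rotations at B on the released spans (each span's end-slope, ×1/EI):
  span AB: UDL 11.5: wL³/(24EI) = 93.49/EI
  span AB: point load 168.5 at a = 4.64: Pab(L + a)/(6LEI) = 272.1/EI
  span BC: point load 149.5 at a = 4.7: Pab(L + b)/(6LEI) = 825.6/EI
  span BC: triangular load, peak 8.5: 7w₀L³/(360EI) = 137.3/EI
  relative rotation θ_0 = (365.6 + 962.9)/EI = 1328/EI
A unit hogging moment at B produces rotation L₁/(3EI) + L₂/(3EI) = 5.067/EI.
Compatibility: M_B·(L₁+L₂)/(3EI) = θ_0, giving M_B = 262.2 kN·m (hogging).
Span AB, ΣM about A with M_B applied at B: R_B^{AB}·5.8 = 975.3 + 262.2, so R_B^{AB} = 213.4 kN and R_A = 235.2 − 213.4 = 21.84 kN.
Span BC, ΣM about C: R_B^{BC}·9.4 = 827.8 + 262.2, so R_B^{BC} = 116 kN and R_C = 189.4 − 116 = 73.49 kN.
R_B = 213.4 + 116 = 329.3 kN.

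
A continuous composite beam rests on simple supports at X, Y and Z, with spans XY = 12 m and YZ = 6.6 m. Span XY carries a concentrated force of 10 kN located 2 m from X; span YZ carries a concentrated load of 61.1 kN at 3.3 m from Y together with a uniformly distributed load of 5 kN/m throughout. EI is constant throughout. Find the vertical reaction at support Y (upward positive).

R_Y = 58.76 kN

Insert a hinge at Y; M_Y is the redundant, and each span becomes simply supported.
End slopes at the hinge Y, treating each span as simply supported:
  span XY: point load 10 at a = 2: Pab(L + a)/(6LEI) = 38.89/EI
  span YZ: point load 61.1 at a = 3.3: Pab(L + b)/(6LEI) = 166.3/EI
  span YZ: UDL 5: wL³/(24EI) = 59.9/EI
  relative rotation θ_0 = (38.89 + 226.2)/EI = 265.1/EI
A unit hogging moment at Y produces rotation L₁/(3EI) + L₂/(3EI) = 6.2/EI.
Compatibility: M_Y·(L₁+L₂)/(3EI) = θ_0, giving M_Y = 42.76 kN·m (hogging).
Span XY, ΣM about X with M_Y applied at Y: R_Y^{XY}·12 = 20 + 42.76, so R_Y^{XY} = 5.23 kN and R_X = 10 − 5.23 = 4.77 kN.
Span YZ, ΣM about Z: R_Y^{YZ}·6.6 = 310.5 + 42.76, so R_Y^{YZ} = 53.53 kN and R_Z = 94.1 − 53.53 = 40.57 kN.
R_Y = 5.23 + 53.53 = 58.76 kN.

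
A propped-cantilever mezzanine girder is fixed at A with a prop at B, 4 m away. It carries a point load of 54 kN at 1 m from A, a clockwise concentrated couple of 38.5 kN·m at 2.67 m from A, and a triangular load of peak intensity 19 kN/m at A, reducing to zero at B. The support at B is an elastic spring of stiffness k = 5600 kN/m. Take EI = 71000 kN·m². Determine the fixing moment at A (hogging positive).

M_A = 80.24 kN·m

Remove the prop at B; the released (primary) structure is a cantilever built in at A.
Primary-structure tip deflection at B by superposition:
  point load 54 at a = 1: Pa²(3L − a)/(6EI) = 99/EI
  clockwise couple 38.5 at a = 2.67: M₀a(2L − a)/(2EI) = 273.9/EI
  triangular load, peak 19 at the fixed end: w₀L⁴/(30EI) = 162.1/EI
  δ_0 = 535.1/EI
Tip deflection under a unit load at B: L³/(3EI) = 21.33/EI.
With EI = 71000 kN·m²: δ_0 = 0.007536 m and δ_{BB} = 0.0003 m/kN.
Compatibility — the spring shortens by R_B/k under the reaction it provides: δ_0 − R_B·δ_{BB} = R_B/k. With 1/k = 0.000179 m/kN, R_B = δ_0 / (δ_{BB} + 1/k) = 0.007536 / (0.0003 + 0.000179) = 15.73 kN.
Moment equilibrium about A: M_A = Σ(load moments about A) − R_B·L = 143.2 − 15.73×4 = 80.24 kN·m.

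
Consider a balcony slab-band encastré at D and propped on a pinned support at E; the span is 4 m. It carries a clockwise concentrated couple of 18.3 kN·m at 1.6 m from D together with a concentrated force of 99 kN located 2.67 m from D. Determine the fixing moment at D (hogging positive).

Take the reaction at E as the redundant and release it; the primary structure is a cantilever fixed at D.
Downward deflection at the released point E due to the loads:
  clockwise couple 18.3 at a = 1.6: M₀a(2L − a)/(2EI) = 93.7/EI
  point load 99 at a = 2.67: Pa²(3L − a)/(6EI) = 1097/EI
  δ_0 = 1191/EI
Flexibility coefficient — unit upward force at E: δ_{EE} = L³/(3EI) = 21.33/EI.
Compatibility at E: δ_0 − R_E·δ_{EE} = 0, so R_E = 1191/21.33 = 55.84 kN.
Moment equilibrium about D: M_D = Σ(load moments about D) − R_E·L = 282.6 − 55.84×4 = 59.29 kN·m.

M_D = 59.29 kN·m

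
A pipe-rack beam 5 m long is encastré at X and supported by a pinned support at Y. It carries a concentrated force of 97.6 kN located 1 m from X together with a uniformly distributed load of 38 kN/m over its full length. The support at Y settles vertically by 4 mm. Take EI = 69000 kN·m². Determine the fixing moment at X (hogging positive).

M_X = 222.1 kN·m

Remove the prop at Y; the released (primary) structure is a cantilever built in at X.
Downward deflection at the released point Y due to the loads:
  point load 97.6 at a = 1: Pa²(3L − a)/(6EI) = 227.7/EI
  UDL 38: wL⁴/(8EI) = 2969/EI
  δ_0 = 3196/EI
Tip deflection under a unit load at Y: L³/(3EI) = 41.67/EI.
With EI = 69000 kN·m²: δ_0 = 0.046326 m and δ_{YY} = 0.000604 m/kN.
Compatibility — the beam at Y must follow the support down by 0.004 m: δ_0 − R_Y·δ_{YY} = 0.004, so R_Y = (0.046326 − 0.004)/0.000604 = 70.09 kN.
Moment equilibrium about X: M_X = Σ(load moments about X) − R_Y·L = 572.6 − 70.09×5 = 222.1 kN·m.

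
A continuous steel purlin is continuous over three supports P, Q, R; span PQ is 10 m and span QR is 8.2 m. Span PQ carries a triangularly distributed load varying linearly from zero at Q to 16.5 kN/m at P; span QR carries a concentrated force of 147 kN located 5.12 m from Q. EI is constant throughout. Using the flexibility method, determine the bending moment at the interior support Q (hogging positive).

Take M_Q as the redundant. Released structure: two simple spans PQ and QR with a hinge at Q.
Rotations at Q on the released spans (each span's end-slope, ×1/EI):
  span PQ: triangular load, peak 16.5: 7w₀L³/(360EI) = 320.8/EI
  span QR: point load 147 at a = 5.12: Pab(L + b)/(6LEI) = 531.5/EI
  relative rotation θ_0 = (320.8 + 531.5)/EI = 852.3/EI
A unit hogging moment at Q produces rotation L₁/(3EI) + L₂/(3EI) = 6.067/EI.
Slope continuity at Q: θ_0 = M_Q·6.067/EI, so M_Q = 852.3/6.067 = 140.5 kN·m (hogging).

M_Q = 140.5 kN·m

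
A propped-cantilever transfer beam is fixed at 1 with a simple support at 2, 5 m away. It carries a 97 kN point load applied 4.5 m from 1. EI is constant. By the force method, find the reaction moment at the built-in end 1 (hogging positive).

M_1 = 24.01 kN·m

Remove the prop at 2; the released (primary) structure is a cantilever built in at 1.
Primary-structure tip deflection at 2 by superposition:
  point load 97 at a = 4.5: Pa²(3L − a)/(6EI) = 3437/EI
Tip deflection under a unit load at 2: L³/(3EI) = 41.67/EI.
The prop prevents deflection at 2: R_2 = δ_0/δ_{22} = 3437/41.67 = 82.5 kN.
Moment equilibrium about 1: M_1 = Σ(load moments about 1) − R_2·L = 436.5 − 82.5×5 = 24.01 kN·m.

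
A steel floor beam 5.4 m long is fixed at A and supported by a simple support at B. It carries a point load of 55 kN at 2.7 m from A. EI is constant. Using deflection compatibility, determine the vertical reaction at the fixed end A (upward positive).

R_A = 37.81 kN

Remove the prop at B; the released (primary) structure is a cantilever built in at A.
Downward deflection at the released point B due to the loads:
  point load 55 at a = 2.7: Pa²(3L − a)/(6EI) = 902.1/EI
Tip deflection under a unit load at B: L³/(3EI) = 52.49/EI.
The prop prevents deflection at B: R_B = δ_0/δ_{BB} = 902.1/52.49 = 17.19 kN.
Vertical equilibrium: R_A = ΣP − R_B = 55 − 17.19 = 37.81 kN.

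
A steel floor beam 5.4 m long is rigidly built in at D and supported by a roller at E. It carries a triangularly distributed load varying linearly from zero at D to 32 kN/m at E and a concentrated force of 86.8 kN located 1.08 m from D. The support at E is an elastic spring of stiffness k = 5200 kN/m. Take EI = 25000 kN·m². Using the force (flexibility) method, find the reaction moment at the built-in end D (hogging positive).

Take the reaction at E as the redundant and release it; the primary structure is a cantilever fixed at D.
Deflection at E on the released cantilever, summing each load's contribution:
  triangular load, peak 32 at the free end: 11w₀L⁴/(120EI) = 2494/EI
  point load 86.8 at a = 1.08: Pa²(3L − a)/(6EI) = 255.1/EI
  δ_0 = 2749/EI
Tip deflection under a unit load at E: L³/(3EI) = 52.49/EI.
With EI = 25000 kN·m²: δ_0 = 0.10997 m and δ_{EE} = 0.0021 m/kN.
Compatibility — the spring shortens by R_E/k under the reaction it provides: δ_0 − R_E·δ_{EE} = R_E/k. With 1/k = 0.000192 m/kN, R_E = δ_0 / (δ_{EE} + 1/k) = 0.10997 / (0.0021 + 0.000192) = 47.99 kN.
Moment equilibrium about D: M_D = Σ(load moments about D) − R_E·L = 404.8 − 47.99×5.4 = 145.7 kN·m.

M_D = 145.7 kN·m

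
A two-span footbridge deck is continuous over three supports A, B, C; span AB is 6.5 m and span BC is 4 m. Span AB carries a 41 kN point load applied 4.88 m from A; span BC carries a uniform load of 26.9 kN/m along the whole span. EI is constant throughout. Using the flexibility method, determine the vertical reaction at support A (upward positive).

Insert a hinge at B; M_B is the redundant, and each span becomes simply supported.
Discontinuity in slope at B on the released structure — sum the simple-span end rotations:
  span AB: point load 41 at a = 4.88: Pab(L + a)/(6LEI) = 94.58/EI
  span BC: UDL 26.9: wL³/(24EI) = 71.73/EI
  relative rotation θ_0 = (94.58 + 71.73)/EI = 166.3/EI
A unit hogging moment at B produces rotation L₁/(3EI) + L₂/(3EI) = 3.5/EI.
Slope continuity at B: θ_0 = M_B·3.5/EI, so M_B = 166.3/3.5 = 47.52 kN·m (hogging).
Span AB, ΣM about A with M_B applied at B: R_B^{AB}·6.5 = 200.1 + 47.52, so R_B^{AB} = 38.09 kN and R_A = 41 − 38.09 = 2.908 kN.

R_A = 2.908 kN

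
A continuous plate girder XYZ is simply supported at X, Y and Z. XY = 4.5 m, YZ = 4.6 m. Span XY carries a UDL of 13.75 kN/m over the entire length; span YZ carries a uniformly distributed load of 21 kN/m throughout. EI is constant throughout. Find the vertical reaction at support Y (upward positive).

R_Y = 99.15 kN

Release continuity at Y by inserting a hinge; the redundant is the internal moment M_Y. The primary structure is two simply-supported spans XY and YZ.
Rotations at Y on the released spans (each span's end-slope, ×1/EI):
  span XY: UDL 13.75: wL³/(24EI) = 52.21/EI
  span YZ: UDL 21: wL³/(24EI) = 85.17/EI
  relative rotation θ_0 = (52.21 + 85.17)/EI = 137.4/EI
A unit hogging moment at Y produces rotation L₁/(3EI) + L₂/(3EI) = 3.033/EI.
Slope continuity at Y: θ_0 = M_Y·3.033/EI, so M_Y = 137.4/3.033 = 45.29 kN·m (hogging).
Span XY, ΣM about X with M_Y applied at Y: R_Y^{XY}·4.5 = 139.2 + 45.29, so R_Y^{XY} = 41 kN and R_X = 61.88 − 41 = 20.87 kN.
Span YZ, ΣM about Z: R_Y^{YZ}·4.6 = 222.2 + 45.29, so R_Y^{YZ} = 58.15 kN and R_Z = 96.6 − 58.15 = 38.45 kN.
R_Y = 41 + 58.15 = 99.15 kN.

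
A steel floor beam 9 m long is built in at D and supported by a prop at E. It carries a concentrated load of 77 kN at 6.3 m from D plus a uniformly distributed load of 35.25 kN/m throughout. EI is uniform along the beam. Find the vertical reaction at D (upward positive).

R_D = 231.9 kN

Release the roller at E. Primary structure: cantilever fixed at D.
Downward deflection at the released point E due to the loads:
  point load 77 at a = 6.3: Pa²(3L − a)/(6EI) = 10544/EI
  UDL 35.25: wL⁴/(8EI) = 28909/EI
  δ_0 = 39453/EI
Flexibility coefficient — unit upward force at E: δ_{EE} = L³/(3EI) = 243/EI.
The prop prevents deflection at E: R_E = δ_0/δ_{EE} = 39453/243 = 162.4 kN.
Vertical equilibrium: R_D = ΣP − R_E = 394.2 − 162.4 = 231.9 kN.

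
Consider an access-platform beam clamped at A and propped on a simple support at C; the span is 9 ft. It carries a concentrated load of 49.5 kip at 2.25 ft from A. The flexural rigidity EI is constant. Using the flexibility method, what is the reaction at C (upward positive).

R_C = 4.254 kip

Take the reaction at C as the redundant and release it; the primary structure is a cantilever fixed at A.
Primary-structure tip deflection at C by superposition:
  point load 49.5 at a = 2.25: Pa²(3L − a)/(6EI) = 1034/EI
Tip deflection under a unit load at C: L³/(3EI) = 243/EI.
The prop prevents deflection at C: R_C = δ_0/δ_{CC} = 1034/243 = 4.254 kip.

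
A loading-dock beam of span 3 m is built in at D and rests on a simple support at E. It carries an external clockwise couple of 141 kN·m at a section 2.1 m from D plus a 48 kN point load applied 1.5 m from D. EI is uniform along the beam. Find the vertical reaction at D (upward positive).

R_D = -31.16 kN

Remove the prop at E; the released (primary) structure is a cantilever built in at D.
Downward deflection at the released point E due to the loads:
  clockwise couple 141 at a = 2.1: M₀a(2L − a)/(2EI) = 577.4/EI
  point load 48 at a = 1.5: Pa²(3L − a)/(6EI) = 135/EI
  δ_0 = 712.4/EI
Tip deflection under a unit load at E: L³/(3EI) = 9/EI.
Compatibility at E: δ_0 − R_E·δ_{EE} = 0, so R_E = 712.4/9 = 79.16 kN.
Vertical equilibrium: R_D = ΣP − R_E = 48 − 79.16 = -31.16 kN.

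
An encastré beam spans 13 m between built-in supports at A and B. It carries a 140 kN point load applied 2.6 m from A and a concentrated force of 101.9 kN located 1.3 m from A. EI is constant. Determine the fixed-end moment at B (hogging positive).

Release both end moments; the primary structure is a simply-supported span AB with redundants M_A and M_B.
On the primary (simply-supported) span, the end slopes from the loading are:
  at A: point load 140 at a = 2.6: Pab(L + b)/(6LEI) = 1136/EI
  at B: point load 140 at a = 2.6: Pab(L + a)/(6LEI) = 757.1/EI
  at A: point load 101.9 at a = 1.3: Pab(L + b)/(6LEI) = 490.8/EI
  at B: point load 101.9 at a = 1.3: Pab(L + a)/(6LEI) = 284.1/EI
  θ_A0 = 1626/EI,  θ_B0 = 1041/EI
Flexibility coefficients: a unit moment at one end gives L/(3EI) there and L/(6EI) at the far end, so f₁₁ = f₂₂ = 4.333/EI and f₁₂ = f₂₁ = 2.167/EI.
Compatibility — zero rotation at each built-in end:
  4.333 M_A + 2.167 M_B = 1626
  2.167 M_A + 4.333 M_B = 1041
Solving the pair gives M_A = 340.3 kN·m and M_B = 70.16 kN·m (hogging).

M_B = 70.16 kN·m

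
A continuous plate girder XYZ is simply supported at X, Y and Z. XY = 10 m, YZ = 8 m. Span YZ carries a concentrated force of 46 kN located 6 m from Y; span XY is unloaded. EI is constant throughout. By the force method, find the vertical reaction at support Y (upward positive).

Take M_Y as the redundant. Released structure: two simple spans XY and YZ with a hinge at Y.
Discontinuity in slope at Y on the released structure — sum the simple-span end rotations:
  span YZ: point load 46 at a = 6: Pab(L + b)/(6LEI) = 115/EI
  relative rotation θ_0 = (0 + 115)/EI = 115/EI
A unit hogging moment at Y produces rotation L₁/(3EI) + L₂/(3EI) = 6/EI.
Compatibility: M_Y·(L₁+L₂)/(3EI) = θ_0, giving M_Y = 19.17 kN·m (hogging).
Span XY, ΣM about X with M_Y applied at Y: R_Y^{XY}·10 = 0 + 19.17, so R_Y^{XY} = 1.917 kN and R_X = 0 − 1.917 = -1.917 kN.
Span YZ, ΣM about Z: R_Y^{YZ}·8 = 92 + 19.17, so R_Y^{YZ} = 13.9 kN and R_Z = 46 − 13.9 = 32.1 kN.
R_Y = 1.917 + 13.9 = 15.81 kN.

R_Y = 15.81 kN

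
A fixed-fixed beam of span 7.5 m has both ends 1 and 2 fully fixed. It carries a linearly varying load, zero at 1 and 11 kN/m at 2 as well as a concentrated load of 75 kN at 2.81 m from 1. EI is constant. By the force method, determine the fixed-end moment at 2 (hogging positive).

Take the two fixed-end moments M_1, M_2 as redundants; the released structure is the simple span 12.
End rotations of the released simple span under the applied load (×1/EI):
  at 1: triangular load, peak 11: 7w₀L³/(360EI) = 90.23/EI
  at 2: triangular load, peak 11: w₀L³/(45EI) = 103.1/EI
  at 1: point load 75 at a = 2.81: Pab(L + b)/(6LEI) = 267.8/EI
  at 2: point load 75 at a = 2.81: Pab(L + a)/(6LEI) = 226.5/EI
  θ_10 = 358/EI,  θ_20 = 329.6/EI
Flexibility coefficients: a unit moment at one end gives L/(3EI) there and L/(6EI) at the far end, so f₁₁ = f₂₂ = 2.5/EI and f₁₂ = f₂₁ = 1.25/EI.
Compatibility — zero rotation at each built-in end:
  2.5 M_1 + 1.25 M_2 = 358
  1.25 M_1 + 2.5 M_2 = 329.6
Solving the pair gives M_1 = 103 kN·m and M_2 = 80.31 kN·m (hogging).

M_2 = 80.31 kN·m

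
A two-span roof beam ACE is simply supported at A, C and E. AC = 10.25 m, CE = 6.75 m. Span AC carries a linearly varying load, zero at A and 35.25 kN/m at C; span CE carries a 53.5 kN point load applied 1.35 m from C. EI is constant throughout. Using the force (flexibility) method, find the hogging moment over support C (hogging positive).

Take M_C as the redundant. Released structure: two simple spans AC and CE with a hinge at C.
Rotations at C on the released spans (each span's end-slope, ×1/EI):
  span AC: triangular load, peak 35.25: w₀L³/(45EI) = 843.6/EI
  span CE: point load 53.5 at a = 1.35: Pab(L + b)/(6LEI) = 117/EI
  relative rotation θ_0 = (843.6 + 117)/EI = 960.6/EI
A unit hogging moment at C produces rotation L₁/(3EI) + L₂/(3EI) = 5.667/EI.
Slope continuity at C: θ_0 = M_C·5.667/EI, so M_C = 960.6/5.667 = 169.5 kN·m (hogging).

M_C = 169.5 kN·m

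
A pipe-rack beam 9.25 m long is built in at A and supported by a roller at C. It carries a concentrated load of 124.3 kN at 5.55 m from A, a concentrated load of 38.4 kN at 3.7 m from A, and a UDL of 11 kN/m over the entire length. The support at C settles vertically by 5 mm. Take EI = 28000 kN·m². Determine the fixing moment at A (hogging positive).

Choose R_C as the redundant. The primary structure is the cantilever fixed at A.
Primary-structure tip deflection at C by superposition:
  point load 124.3 at a = 5.55: Pa²(3L − a)/(6EI) = 14166/EI
  point load 38.4 at a = 3.7: Pa²(3L − a)/(6EI) = 2107/EI
  UDL 11: wL⁴/(8EI) = 10066/EI
  δ_0 = 26340/EI
Flexibility coefficient — unit upward force at C: δ_{CC} = L³/(3EI) = 263.8/EI.
With EI = 28000 kN·m²: δ_0 = 0.94071 m and δ_{CC} = 0.009422 m/kN.
Compatibility — the beam at C must follow the support down by 0.005 m: δ_0 − R_C·δ_{CC} = 0.005, so R_C = (0.94071 − 0.005)/0.009422 = 99.31 kN.
Moment equilibrium about A: M_A = Σ(load moments about A) − R_C·L = 1303 − 99.31×9.25 = 383.9 kN·m.

M_A = 383.9 kN·m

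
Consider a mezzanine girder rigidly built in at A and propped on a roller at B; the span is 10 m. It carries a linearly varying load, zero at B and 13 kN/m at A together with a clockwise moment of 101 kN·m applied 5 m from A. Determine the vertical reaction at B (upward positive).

R_B = 24.36 kN

Remove the prop at B; the released (primary) structure is a cantilever built in at A.
Deflection at B on the released cantilever, summing each load's contribution:
  triangular load, peak 13 at the fixed end: w₀L⁴/(30EI) = 4333/EI
  clockwise couple 101 at a = 5: M₀a(2L − a)/(2EI) = 3788/EI
  δ_0 = 8121/EI
Tip deflection under a unit load at B: L³/(3EI) = 333.3/EI.
The prop prevents deflection at B: R_B = δ_0/δ_{BB} = 8121/333.3 = 24.36 kN.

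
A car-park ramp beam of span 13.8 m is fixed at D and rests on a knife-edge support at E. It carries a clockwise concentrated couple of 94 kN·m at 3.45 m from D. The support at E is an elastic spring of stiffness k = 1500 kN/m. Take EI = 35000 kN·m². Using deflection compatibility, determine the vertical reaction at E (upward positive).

Remove the prop at E; the released (primary) structure is a cantilever built in at D.
Primary-structure tip deflection at E by superposition:
  clockwise couple 94 at a = 3.45: M₀a(2L − a)/(2EI) = 3916/EI
Flexibility coefficient — unit upward force at E: δ_{EE} = L³/(3EI) = 876/EI.
With EI = 35000 kN·m²: δ_0 = 0.11188 m and δ_{EE} = 0.025029 m/kN.
Compatibility — the spring shortens by R_E/k under the reaction it provides: δ_0 − R_E·δ_{EE} = R_E/k. With 1/k = 0.000667 m/kN, R_E = δ_0 / (δ_{EE} + 1/k) = 0.11188 / (0.025029 + 0.000667) = 4.354 kN.

R_E = 4.354 kN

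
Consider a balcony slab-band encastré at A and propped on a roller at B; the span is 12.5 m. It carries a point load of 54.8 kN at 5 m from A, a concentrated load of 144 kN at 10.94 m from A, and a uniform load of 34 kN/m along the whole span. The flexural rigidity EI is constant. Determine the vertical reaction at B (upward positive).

R_B = 288 kN

Remove the prop at B; the released (primary) structure is a cantilever built in at A.
Downward deflection at the released point B due to the loads:
  point load 54.8 at a = 5: Pa²(3L − a)/(6EI) = 7421/EI
  point load 144 at a = 10.94: Pa²(3L − a)/(6EI) = 76291/EI
  UDL 34: wL⁴/(8EI) = 103760/EI
  δ_0 = 187472/EI
Flexibility coefficient — unit upward force at B: δ_{BB} = L³/(3EI) = 651/EI.
The prop prevents deflection at B: R_B = δ_0/δ_{BB} = 187472/651 = 288 kN.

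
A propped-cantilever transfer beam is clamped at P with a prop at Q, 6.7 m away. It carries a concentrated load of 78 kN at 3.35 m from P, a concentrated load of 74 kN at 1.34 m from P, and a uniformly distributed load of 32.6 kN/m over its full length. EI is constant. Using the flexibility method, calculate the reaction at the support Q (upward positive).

R_Q = 110.4 kN

Take the reaction at Q as the redundant and release it; the primary structure is a cantilever fixed at P.
Free-end deflection of the primary structure under the applied loading (downward +):
  point load 78 at a = 3.35: Pa²(3L − a)/(6EI) = 2444/EI
  point load 74 at a = 1.34: Pa²(3L − a)/(6EI) = 415.5/EI
  UDL 32.6: wL⁴/(8EI) = 8212/EI
  δ_0 = 11071/EI
Flexibility coefficient — unit upward force at Q: δ_{QQ} = L³/(3EI) = 100.3/EI.
The prop prevents deflection at Q: R_Q = δ_0/δ_{QQ} = 11071/100.3 = 110.4 kN.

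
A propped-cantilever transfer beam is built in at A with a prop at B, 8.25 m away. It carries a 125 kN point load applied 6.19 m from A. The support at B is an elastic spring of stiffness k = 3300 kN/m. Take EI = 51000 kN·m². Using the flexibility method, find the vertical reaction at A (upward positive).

R_A = 51.88 kN

Choose R_B as the redundant. The primary structure is the cantilever fixed at A.
Deflection at B on the released cantilever, summing each load's contribution:
  point load 125 at a = 6.19: Pa²(3L − a)/(6EI) = 14816/EI
Tip deflection under a unit load at B: L³/(3EI) = 187.2/EI.
With EI = 51000 kN·m²: δ_0 = 0.2905 m and δ_{BB} = 0.00367 m/kN.
Compatibility — the spring shortens by R_B/k under the reaction it provides: δ_0 − R_B·δ_{BB} = R_B/k. With 1/k = 0.000303 m/kN, R_B = δ_0 / (δ_{BB} + 1/k) = 0.2905 / (0.00367 + 0.000303) = 73.12 kN.
Vertical equilibrium: R_A = ΣP − R_B = 125 − 73.12 = 51.88 kN.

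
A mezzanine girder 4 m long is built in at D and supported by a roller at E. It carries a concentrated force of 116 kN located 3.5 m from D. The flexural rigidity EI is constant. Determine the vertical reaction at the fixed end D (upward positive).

Release the roller at E. Primary structure: cantilever fixed at D.
Primary-structure tip deflection at E by superposition:
  point load 116 at a = 3.5: Pa²(3L − a)/(6EI) = 2013/EI
Tip deflection under a unit load at E: L³/(3EI) = 21.33/EI.
Compatibility at E: δ_0 − R_E·δ_{EE} = 0, so R_E = 2013/21.33 = 94.36 kN.
Vertical equilibrium: R_D = ΣP − R_E = 116 − 94.36 = 21.64 kN.

R_D = 21.64 kN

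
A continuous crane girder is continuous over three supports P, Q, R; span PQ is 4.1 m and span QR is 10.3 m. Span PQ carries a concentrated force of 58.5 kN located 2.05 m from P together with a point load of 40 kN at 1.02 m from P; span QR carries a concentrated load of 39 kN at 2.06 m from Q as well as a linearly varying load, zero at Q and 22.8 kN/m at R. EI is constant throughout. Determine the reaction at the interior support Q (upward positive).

R_Q = 164.3 kN

Take M_Q as the redundant. Released structure: two simple spans PQ and QR with a hinge at Q.
Rotations at Q on the released spans (each span's end-slope, ×1/EI):
  span PQ: point load 58.5 at a = 2.05: Pab(L + a)/(6LEI) = 61.46/EI
  span PQ: point load 40 at a = 1.02: Pab(L + a)/(6LEI) = 26.15/EI
  span QR: point load 39 at a = 2.06: Pab(L + b)/(6LEI) = 198.6/EI
  span QR: triangular load, peak 22.8: 7w₀L³/(360EI) = 484.4/EI
  relative rotation θ_0 = (87.62 + 683)/EI = 770.7/EI
A unit hogging moment at Q produces rotation L₁/(3EI) + L₂/(3EI) = 4.8/EI.
Slope continuity at Q: θ_0 = M_Q·4.8/EI, so M_Q = 770.7/4.8 = 160.6 kN·m (hogging).
Span PQ, ΣM about P with M_Q applied at Q: R_Q^{PQ}·4.1 = 160.7 + 160.6, so R_Q^{PQ} = 78.36 kN and R_P = 98.5 − 78.36 = 20.14 kN.
Span QR, ΣM about R: R_Q^{QR}·10.3 = 724.5 + 160.6, so R_Q^{QR} = 85.93 kN and R_R = 156.4 − 85.93 = 70.49 kN.
R_Q = 78.36 + 85.93 = 164.3 kN.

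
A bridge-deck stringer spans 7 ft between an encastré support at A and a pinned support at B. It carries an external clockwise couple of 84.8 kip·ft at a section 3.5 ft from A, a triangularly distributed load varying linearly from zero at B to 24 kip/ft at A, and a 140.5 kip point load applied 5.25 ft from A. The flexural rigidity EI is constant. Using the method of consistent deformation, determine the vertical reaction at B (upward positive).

R_B = 119.3 kip

Release the roller at B. Primary structure: cantilever fixed at A.
Free-end deflection of the primary structure under the applied loading (downward +):
  clockwise couple 84.8 at a = 3.5: M₀a(2L − a)/(2EI) = 1558/EI
  triangular load, peak 24 at the fixed end: w₀L⁴/(30EI) = 1921/EI
  point load 140.5 at a = 5.25: Pa²(3L − a)/(6EI) = 10165/EI
  δ_0 = 13644/EI
Flexibility coefficient — unit upward force at B: δ_{BB} = L³/(3EI) = 114.3/EI.
The prop prevents deflection at B: R_B = δ_0/δ_{BB} = 13644/114.3 = 119.3 kip.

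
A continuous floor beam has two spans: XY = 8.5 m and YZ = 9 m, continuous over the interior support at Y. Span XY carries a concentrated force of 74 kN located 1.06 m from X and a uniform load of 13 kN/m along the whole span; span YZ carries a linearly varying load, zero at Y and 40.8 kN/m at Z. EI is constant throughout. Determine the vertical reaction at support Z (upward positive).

Insert a hinge at Y; M_Y is the redundant, and each span becomes simply supported.
End slopes at the hinge Y, treating each span as simply supported:
  span XY: point load 74 at a = 1.06: Pab(L + a)/(6LEI) = 109.4/EI
  span XY: UDL 13: wL³/(24EI) = 332.7/EI
  span YZ: triangular load, peak 40.8: 7w₀L³/(360EI) = 578.3/EI
  relative rotation θ_0 = (442 + 578.3)/EI = 1020/EI
A unit hogging moment at Y produces rotation L₁/(3EI) + L₂/(3EI) = 5.833/EI.
Compatibility: M_Y·(L₁+L₂)/(3EI) = θ_0, giving M_Y = 174.9 kN·m (hogging).
Span YZ, ΣM about Z: R_Y^{YZ}·9 = 550.8 + 174.9, so R_Y^{YZ} = 80.64 kN and R_Z = 183.6 − 80.64 = 103 kN.

R_Z = 103 kN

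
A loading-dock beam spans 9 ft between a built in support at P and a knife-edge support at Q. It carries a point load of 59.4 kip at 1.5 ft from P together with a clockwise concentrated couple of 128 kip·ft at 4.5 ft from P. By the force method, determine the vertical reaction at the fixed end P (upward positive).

Choose R_Q as the redundant. The primary structure is the cantilever fixed at P.
Free-end deflection of the primary structure under the applied loading (downward +):
  point load 59.4 at a = 1.5: Pa²(3L − a)/(6EI) = 568/EI
  clockwise couple 128 at a = 4.5: M₀a(2L − a)/(2EI) = 3888/EI
  δ_0 = 4456/EI
Tip deflection under a unit load at Q: L³/(3EI) = 243/EI.
The prop prevents deflection at Q: R_Q = δ_0/δ_{QQ} = 4456/243 = 18.34 kip.
Vertical equilibrium: R_P = ΣP − R_Q = 59.4 − 18.34 = 41.06 kip.

R_P = 41.06 kip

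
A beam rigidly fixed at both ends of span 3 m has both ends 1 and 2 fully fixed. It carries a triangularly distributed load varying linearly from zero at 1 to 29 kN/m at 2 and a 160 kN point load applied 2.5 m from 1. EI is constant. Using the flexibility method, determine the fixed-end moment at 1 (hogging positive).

Release both end moments; the primary structure is a simply-supported span 12 with redundants M_1 and M_2.
On the primary (simply-supported) span, the end slopes from the loading are:
  at 1: triangular load, peak 29: 7w₀L³/(360EI) = 15.22/EI
  at 2: triangular load, peak 29: w₀L³/(45EI) = 17.4/EI
  at 1: point load 160 at a = 2.5: Pab(L + b)/(6LEI) = 38.89/EI
  at 2: point load 160 at a = 2.5: Pab(L + a)/(6LEI) = 61.11/EI
  θ_10 = 54.11/EI,  θ_20 = 78.51/EI
Flexibility coefficients: a unit moment at one end gives L/(3EI) there and L/(6EI) at the far end, so f₁₁ = f₂₂ = 1/EI and f₁₂ = f₂₁ = 0.5/EI.
Compatibility — zero rotation at each built-in end:
  1 M_1 + 0.5 M_2 = 54.11
  0.5 M_1 + 1 M_2 = 78.51
Solving the pair gives M_1 = 19.81 kN·m and M_2 = 68.61 kN·m (hogging).

M_1 = 19.81 kN·m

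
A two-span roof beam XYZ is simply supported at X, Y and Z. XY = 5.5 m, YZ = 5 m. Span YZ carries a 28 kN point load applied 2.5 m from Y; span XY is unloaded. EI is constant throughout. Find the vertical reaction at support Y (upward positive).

Take M_Y as the redundant. Released structure: two simple spans XY and YZ with a hinge at Y.
End slopes at the hinge Y, treating each span as simply supported:
  span YZ: point load 28 at a = 2.5: Pab(L + b)/(6LEI) = 43.75/EI
  relative rotation θ_0 = (0 + 43.75)/EI = 43.75/EI
A unit hogging moment at Y produces rotation L₁/(3EI) + L₂/(3EI) = 3.5/EI.
Slope continuity at Y: θ_0 = M_Y·3.5/EI, so M_Y = 43.75/3.5 = 12.5 kN·m (hogging).
Span XY, ΣM about X with M_Y applied at Y: R_Y^{XY}·5.5 = 0 + 12.5, so R_Y^{XY} = 2.273 kN and R_X = 0 − 2.273 = -2.273 kN.
Span YZ, ΣM about Z: R_Y^{YZ}·5 = 70 + 12.5, so R_Y^{YZ} = 16.5 kN and R_Z = 28 − 16.5 = 11.5 kN.
R_Y = 2.273 + 16.5 = 18.77 kN.

R_Y = 18.77 kN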